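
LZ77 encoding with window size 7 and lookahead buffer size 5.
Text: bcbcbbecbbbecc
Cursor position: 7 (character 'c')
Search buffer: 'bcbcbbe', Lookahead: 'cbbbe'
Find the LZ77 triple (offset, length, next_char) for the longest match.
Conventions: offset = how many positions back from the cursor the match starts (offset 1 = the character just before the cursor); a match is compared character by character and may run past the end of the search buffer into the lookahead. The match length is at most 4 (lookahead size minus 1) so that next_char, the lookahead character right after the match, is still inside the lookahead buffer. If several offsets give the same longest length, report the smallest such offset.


Try each offset into the search buffer:
  offset=1 (pos 6, char 'e'): match length 0
  offset=2 (pos 5, char 'b'): match length 0
  offset=3 (pos 4, char 'b'): match length 0
  offset=4 (pos 3, char 'c'): match length 3
  offset=5 (pos 2, char 'b'): match length 0
  offset=6 (pos 1, char 'c'): match length 2
  offset=7 (pos 0, char 'b'): match length 0
Longest match has length 3 at offset 4.
next_char = character at position 7 + 3 = 10 -> 'b'

Best match: offset=4, length=3 (matching 'cbb' starting at position 3)
LZ77 triple: (4, 3, 'b')


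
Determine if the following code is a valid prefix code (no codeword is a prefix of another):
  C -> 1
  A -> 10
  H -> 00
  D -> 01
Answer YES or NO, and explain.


Checking each pair (does one codeword prefix another?):
  C='1' vs A='10': prefix -- VIOLATION

NO -- this is NOT a valid prefix code. C (1) is a prefix of A (10).


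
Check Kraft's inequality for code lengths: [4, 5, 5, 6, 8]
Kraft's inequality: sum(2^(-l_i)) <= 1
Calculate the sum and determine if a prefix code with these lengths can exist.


Sum = 2^(-4) + 2^(-5) + 2^(-5) + 2^(-6) + 2^(-8)
    = 0.0625 + 0.03125 + 0.03125 + 0.015625 + 0.00390625
    = 37/256 = 0.14453125
Since 0.14453125 <= 1, Kraft's inequality IS satisfied.
A prefix code with these lengths CAN exist.

Kraft sum = 0.14453125. Satisfied.


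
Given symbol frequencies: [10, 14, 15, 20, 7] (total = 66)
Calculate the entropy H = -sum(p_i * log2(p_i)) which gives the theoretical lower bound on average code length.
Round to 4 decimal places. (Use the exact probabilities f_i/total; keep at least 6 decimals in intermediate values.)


Per-symbol terms -p_i * log2(p_i) with p_i = f_i/66:
  p = 10/66 = 0.151515: log2(p) = -2.722466, -p*log2(p) = 0.412495
  p = 14/66 = 0.212121: log2(p) = -2.237039, -p*log2(p) = 0.474523
  p = 15/66 = 0.227273: log2(p) = -2.137504, -p*log2(p) = 0.485796
  p = 20/66 = 0.303030: log2(p) = -1.722466, -p*log2(p) = 0.521959
  p = 7/66 = 0.106061: log2(p) = -3.237039, -p*log2(p) = 0.343322
H = 0.412495 + 0.474523 + 0.485796 + 0.521959 + 0.343322 = 2.238095

H = 2.2381 bits/symbol


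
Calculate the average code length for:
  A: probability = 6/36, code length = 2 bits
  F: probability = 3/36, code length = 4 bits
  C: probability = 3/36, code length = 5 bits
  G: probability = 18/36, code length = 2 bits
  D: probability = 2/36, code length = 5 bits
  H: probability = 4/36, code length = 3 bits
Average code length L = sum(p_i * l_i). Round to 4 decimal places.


Weighted contributions p_i * l_i:
  A: (6/36) * 2 = 12/36
  F: (3/36) * 4 = 12/36
  C: (3/36) * 5 = 15/36
  G: (18/36) * 2 = 36/36
  D: (2/36) * 5 = 10/36
  H: (4/36) * 3 = 12/36
Sum = (12 + 12 + 15 + 36 + 10 + 12)/36 = 97/36

L = 97/36 = 2.6944 bits/symbol


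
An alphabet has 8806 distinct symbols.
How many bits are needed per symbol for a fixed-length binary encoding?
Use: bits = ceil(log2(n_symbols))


log2(8806) = 13.1043
Bracket: 2^13 = 8192 < 8806 <= 2^14 = 16384
So ceil(log2(8806)) = 14

bits = ceil(log2(8806)) = ceil(13.1043) = 14 bits


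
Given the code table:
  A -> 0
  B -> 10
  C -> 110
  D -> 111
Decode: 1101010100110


Decoding:
110 -> C
10 -> B
10 -> B
10 -> B
0 -> A
110 -> C


Result: CBBBAC


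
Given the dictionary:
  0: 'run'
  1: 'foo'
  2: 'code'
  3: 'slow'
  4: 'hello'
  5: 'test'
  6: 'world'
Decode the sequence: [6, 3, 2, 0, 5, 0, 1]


Look up each index in the dictionary:
  6 -> 'world'
  3 -> 'slow'
  2 -> 'code'
  0 -> 'run'
  5 -> 'test'
  0 -> 'run'
  1 -> 'foo'

Decoded: "world slow code run test run foo"


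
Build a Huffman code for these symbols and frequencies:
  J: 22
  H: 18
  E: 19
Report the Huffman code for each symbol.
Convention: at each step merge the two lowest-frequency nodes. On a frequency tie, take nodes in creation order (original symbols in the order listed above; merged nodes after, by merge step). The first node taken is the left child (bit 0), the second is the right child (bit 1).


Huffman tree construction:
Step 1: Merge H(18) + E(19) = 37
Step 2: Merge J(22) + (H+E)(37) = 59
Read each symbol's code off the tree from the root (left child = 0, right child = 1).

Codes:
  J: 0 (length 1)
  H: 10 (length 2)
  E: 11 (length 2)
Average code length: 96/59 = 1.6271 bits/symbol


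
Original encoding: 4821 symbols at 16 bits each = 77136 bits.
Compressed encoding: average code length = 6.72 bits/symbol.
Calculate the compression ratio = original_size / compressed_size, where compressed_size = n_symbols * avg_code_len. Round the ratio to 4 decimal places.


original_size = n_symbols * orig_bits = 4821 * 16 = 77136 bits
compressed_size = n_symbols * avg_code_len = 4821 * 6.72 = 32397.12 bits
ratio = original_size / compressed_size = 77136 / 32397.12 = 2.381

Compression ratio = 2.381


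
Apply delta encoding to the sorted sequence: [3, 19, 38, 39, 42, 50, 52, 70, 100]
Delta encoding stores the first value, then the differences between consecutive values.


First value: 3
Deltas:
  19 - 3 = 16
  38 - 19 = 19
  39 - 38 = 1
  42 - 39 = 3
  50 - 42 = 8
  52 - 50 = 2
  70 - 52 = 18
  100 - 70 = 30


Delta encoded: [3, 16, 19, 1, 3, 8, 2, 18, 30]


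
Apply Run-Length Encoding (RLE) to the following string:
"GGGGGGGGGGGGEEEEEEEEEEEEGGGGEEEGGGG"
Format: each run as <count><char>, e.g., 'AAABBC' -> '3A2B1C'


Scanning runs left to right:
  i=0: run of 'G' x 12 -> '12G'
  i=12: run of 'E' x 12 -> '12E'
  i=24: run of 'G' x 4 -> '4G'
  i=28: run of 'E' x 3 -> '3E'
  i=31: run of 'G' x 4 -> '4G'

RLE = 12G12E4G3E4G


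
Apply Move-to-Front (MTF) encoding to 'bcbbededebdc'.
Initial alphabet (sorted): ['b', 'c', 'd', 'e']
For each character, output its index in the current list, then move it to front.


MTF encoding:
'b': index 0 in ['b', 'c', 'd', 'e'] -> ['b', 'c', 'd', 'e']
'c': index 1 in ['b', 'c', 'd', 'e'] -> ['c', 'b', 'd', 'e']
'b': index 1 in ['c', 'b', 'd', 'e'] -> ['b', 'c', 'd', 'e']
'b': index 0 in ['b', 'c', 'd', 'e'] -> ['b', 'c', 'd', 'e']
'e': index 3 in ['b', 'c', 'd', 'e'] -> ['e', 'b', 'c', 'd']
'd': index 3 in ['e', 'b', 'c', 'd'] -> ['d', 'e', 'b', 'c']
'e': index 1 in ['d', 'e', 'b', 'c'] -> ['e', 'd', 'b', 'c']
'd': index 1 in ['e', 'd', 'b', 'c'] -> ['d', 'e', 'b', 'c']
'e': index 1 in ['d', 'e', 'b', 'c'] -> ['e', 'd', 'b', 'c']
'b': index 2 in ['e', 'd', 'b', 'c'] -> ['b', 'e', 'd', 'c']
'd': index 2 in ['b', 'e', 'd', 'c'] -> ['d', 'b', 'e', 'c']
'c': index 3 in ['d', 'b', 'e', 'c'] -> ['c', 'd', 'b', 'e']


Output: [0, 1, 1, 0, 3, 3, 1, 1, 1, 2, 2, 3]


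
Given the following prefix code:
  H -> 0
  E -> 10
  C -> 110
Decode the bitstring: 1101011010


Decoding step by step:
Bits 110 -> C
Bits 10 -> E
Bits 110 -> C
Bits 10 -> E


Decoded message: CECE


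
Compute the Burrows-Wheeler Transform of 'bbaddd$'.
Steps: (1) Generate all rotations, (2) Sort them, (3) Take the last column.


Rotations (sorted):
  0: $bbaddd -> last char: d
  1: addd$bb -> last char: b
  2: baddd$b -> last char: b
  3: bbaddd$ -> last char: $
  4: d$bbadd -> last char: d
  5: dd$bbad -> last char: d
  6: ddd$bba -> last char: a


BWT = dbb$dda


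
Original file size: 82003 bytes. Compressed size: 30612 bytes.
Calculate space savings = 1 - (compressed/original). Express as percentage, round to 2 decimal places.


ratio = compressed/original = 30612/82003 = 0.373303
savings = 1 - ratio = 1 - 0.373303 = 0.626697
as a percentage: 0.626697 * 100 = 62.67%

Space savings = 1 - 30612/82003 = 62.67%


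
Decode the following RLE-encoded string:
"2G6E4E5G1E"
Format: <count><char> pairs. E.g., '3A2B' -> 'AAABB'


Expanding each <count><char> pair:
  2G -> 'GG'
  6E -> 'EEEEEE'
  4E -> 'EEEE'
  5G -> 'GGGGG'
  1E -> 'E'

Decoded = GGEEEEEEEEEEGGGGGE


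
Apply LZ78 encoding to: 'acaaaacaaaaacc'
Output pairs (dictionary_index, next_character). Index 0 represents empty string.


LZ78 encoding steps:
Dictionary: {0: ''}
Step 1: w='' (idx 0), next='a' -> output (0, 'a'), add 'a' as idx 1
Step 2: w='' (idx 0), next='c' -> output (0, 'c'), add 'c' as idx 2
Step 3: w='a' (idx 1), next='a' -> output (1, 'a'), add 'aa' as idx 3
Step 4: w='aa' (idx 3), next='c' -> output (3, 'c'), add 'aac' as idx 4
Step 5: w='aa' (idx 3), next='a' -> output (3, 'a'), add 'aaa' as idx 5
Step 6: w='aac' (idx 4), next='c' -> output (4, 'c'), add 'aacc' as idx 6


Encoded: [(0, 'a'), (0, 'c'), (1, 'a'), (3, 'c'), (3, 'a'), (4, 'c')]


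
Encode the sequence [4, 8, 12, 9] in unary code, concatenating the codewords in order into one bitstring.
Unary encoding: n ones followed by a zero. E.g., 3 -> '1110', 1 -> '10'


Encode each number as n ones followed by a terminating 0:
  4 -> 11110 (5 bits)
  8 -> 111111110 (9 bits)
  12 -> 1111111111110 (13 bits)
  9 -> 1111111110 (10 bits)
Total length = 5 + 9 + 13 + 10 = 37 bits.

Unary([4, 8, 12, 9]) = 1111011111111011111111111101111111110 (37 bits)


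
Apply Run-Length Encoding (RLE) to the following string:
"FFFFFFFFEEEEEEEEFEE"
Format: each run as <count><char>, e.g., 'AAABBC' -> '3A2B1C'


Scanning runs left to right:
  i=0: run of 'F' x 8 -> '8F'
  i=8: run of 'E' x 8 -> '8E'
  i=16: run of 'F' x 1 -> '1F'
  i=17: run of 'E' x 2 -> '2E'

RLE = 8F8E1F2E


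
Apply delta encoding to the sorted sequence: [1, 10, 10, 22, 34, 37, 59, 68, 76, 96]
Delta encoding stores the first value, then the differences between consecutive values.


First value: 1
Deltas:
  10 - 1 = 9
  10 - 10 = 0
  22 - 10 = 12
  34 - 22 = 12
  37 - 34 = 3
  59 - 37 = 22
  68 - 59 = 9
  76 - 68 = 8
  96 - 76 = 20


Delta encoded: [1, 9, 0, 12, 12, 3, 22, 9, 8, 20]


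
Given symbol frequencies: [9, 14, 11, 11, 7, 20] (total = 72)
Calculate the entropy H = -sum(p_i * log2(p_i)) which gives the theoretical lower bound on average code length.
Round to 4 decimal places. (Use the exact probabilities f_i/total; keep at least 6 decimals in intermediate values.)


Per-symbol terms -p_i * log2(p_i) with p_i = f_i/72:
  p = 9/72 = 0.125000: log2(p) = -3.000000, -p*log2(p) = 0.375000
  p = 14/72 = 0.194444: log2(p) = -2.362570, -p*log2(p) = 0.459389
  p = 11/72 = 0.152778: log2(p) = -2.710493, -p*log2(p) = 0.414103
  p = 11/72 = 0.152778: log2(p) = -2.710493, -p*log2(p) = 0.414103
  p = 7/72 = 0.097222: log2(p) = -3.362570, -p*log2(p) = 0.326917
  p = 20/72 = 0.277778: log2(p) = -1.847997, -p*log2(p) = 0.513332
H = 0.375000 + 0.459389 + 0.414103 + 0.414103 + 0.326917 + 0.513332 = 2.502844

H = 2.5028 bits/symbol


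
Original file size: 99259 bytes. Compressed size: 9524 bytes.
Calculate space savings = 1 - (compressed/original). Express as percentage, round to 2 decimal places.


ratio = compressed/original = 9524/99259 = 0.095951
savings = 1 - ratio = 1 - 0.095951 = 0.904049
as a percentage: 0.904049 * 100 = 90.4%

Space savings = 1 - 9524/99259 = 90.4%


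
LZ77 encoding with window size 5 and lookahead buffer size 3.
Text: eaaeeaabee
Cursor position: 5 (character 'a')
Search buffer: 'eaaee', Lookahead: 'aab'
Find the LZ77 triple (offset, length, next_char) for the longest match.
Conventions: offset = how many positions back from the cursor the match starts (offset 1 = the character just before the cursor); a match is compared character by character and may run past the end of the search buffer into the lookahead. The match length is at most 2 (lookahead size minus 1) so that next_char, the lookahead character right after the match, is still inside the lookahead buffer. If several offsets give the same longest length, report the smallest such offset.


Try each offset into the search buffer:
  offset=1 (pos 4, char 'e'): match length 0
  offset=2 (pos 3, char 'e'): match length 0
  offset=3 (pos 2, char 'a'): match length 1
  offset=4 (pos 1, char 'a'): match length 2
  offset=5 (pos 0, char 'e'): match length 0
Longest match has length 2 at offset 4.
next_char = character at position 5 + 2 = 7 -> 'b'

Best match: offset=4, length=2 (matching 'aa' starting at position 1)
LZ77 triple: (4, 2, 'b')


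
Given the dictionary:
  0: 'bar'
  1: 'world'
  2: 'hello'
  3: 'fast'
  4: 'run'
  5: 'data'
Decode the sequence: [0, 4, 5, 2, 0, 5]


Look up each index in the dictionary:
  0 -> 'bar'
  4 -> 'run'
  5 -> 'data'
  2 -> 'hello'
  0 -> 'bar'
  5 -> 'data'

Decoded: "bar run data hello bar data"


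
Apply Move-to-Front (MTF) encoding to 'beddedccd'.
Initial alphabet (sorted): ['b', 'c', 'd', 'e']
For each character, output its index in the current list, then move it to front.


MTF encoding:
'b': index 0 in ['b', 'c', 'd', 'e'] -> ['b', 'c', 'd', 'e']
'e': index 3 in ['b', 'c', 'd', 'e'] -> ['e', 'b', 'c', 'd']
'd': index 3 in ['e', 'b', 'c', 'd'] -> ['d', 'e', 'b', 'c']
'd': index 0 in ['d', 'e', 'b', 'c'] -> ['d', 'e', 'b', 'c']
'e': index 1 in ['d', 'e', 'b', 'c'] -> ['e', 'd', 'b', 'c']
'd': index 1 in ['e', 'd', 'b', 'c'] -> ['d', 'e', 'b', 'c']
'c': index 3 in ['d', 'e', 'b', 'c'] -> ['c', 'd', 'e', 'b']
'c': index 0 in ['c', 'd', 'e', 'b'] -> ['c', 'd', 'e', 'b']
'd': index 1 in ['c', 'd', 'e', 'b'] -> ['d', 'c', 'e', 'b']


Output: [0, 3, 3, 0, 1, 1, 3, 0, 1]


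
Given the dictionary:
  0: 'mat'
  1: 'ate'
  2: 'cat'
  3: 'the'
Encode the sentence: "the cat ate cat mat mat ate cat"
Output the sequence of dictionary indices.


Look up each word in the dictionary:
  'the' -> 3
  'cat' -> 2
  'ate' -> 1
  'cat' -> 2
  'mat' -> 0
  'mat' -> 0
  'ate' -> 1
  'cat' -> 2

Encoded: [3, 2, 1, 2, 0, 0, 1, 2]


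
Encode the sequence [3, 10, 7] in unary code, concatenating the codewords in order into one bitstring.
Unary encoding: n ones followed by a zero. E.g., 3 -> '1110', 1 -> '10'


Encode each number as n ones followed by a terminating 0:
  3 -> 1110 (4 bits)
  10 -> 11111111110 (11 bits)
  7 -> 11111110 (8 bits)
Total length = 4 + 11 + 8 = 23 bits.

Unary([3, 10, 7]) = 11101111111111011111110 (23 bits)


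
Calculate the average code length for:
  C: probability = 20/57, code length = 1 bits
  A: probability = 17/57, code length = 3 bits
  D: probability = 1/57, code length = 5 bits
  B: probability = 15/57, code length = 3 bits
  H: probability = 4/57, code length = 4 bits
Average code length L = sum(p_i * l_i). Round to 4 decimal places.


Weighted contributions p_i * l_i:
  C: (20/57) * 1 = 20/57
  A: (17/57) * 3 = 51/57
  D: (1/57) * 5 = 5/57
  B: (15/57) * 3 = 45/57
  H: (4/57) * 4 = 16/57
Sum = (20 + 51 + 5 + 45 + 16)/57 = 137/57

L = 137/57 = 2.4035 bits/symbol


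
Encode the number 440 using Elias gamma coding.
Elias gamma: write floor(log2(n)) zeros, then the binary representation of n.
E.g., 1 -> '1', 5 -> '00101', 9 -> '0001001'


num_bits = floor(log2(440)) + 1 = 9
leading_zeros = num_bits - 1 = 8
binary(440) = 110111000

Elias gamma(440) = '00000000' + '110111000' = 00000000110111000 (17 bits)


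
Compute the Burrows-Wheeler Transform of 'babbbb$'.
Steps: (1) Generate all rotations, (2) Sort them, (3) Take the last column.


Rotations (sorted):
  0: $babbbb -> last char: b
  1: abbbb$b -> last char: b
  2: b$babbb -> last char: b
  3: babbbb$ -> last char: $
  4: bb$babb -> last char: b
  5: bbb$bab -> last char: b
  6: bbbb$ba -> last char: a


BWT = bbb$bba


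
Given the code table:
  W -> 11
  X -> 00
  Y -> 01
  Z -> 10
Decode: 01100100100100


Decoding:
01 -> Y
10 -> Z
01 -> Y
00 -> X
10 -> Z
01 -> Y
00 -> X


Result: YZYXZYX


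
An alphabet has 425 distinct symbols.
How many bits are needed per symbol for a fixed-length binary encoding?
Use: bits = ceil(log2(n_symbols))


log2(425) = 8.7313
Bracket: 2^8 = 256 < 425 <= 2^9 = 512
So ceil(log2(425)) = 9

bits = ceil(log2(425)) = ceil(8.7313) = 9 bits


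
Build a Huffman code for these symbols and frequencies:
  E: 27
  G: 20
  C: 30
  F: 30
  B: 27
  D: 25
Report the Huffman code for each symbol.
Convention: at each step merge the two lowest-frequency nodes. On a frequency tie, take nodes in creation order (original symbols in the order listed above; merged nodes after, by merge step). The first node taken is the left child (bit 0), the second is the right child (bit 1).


Huffman tree construction:
Step 1: Merge G(20) + D(25) = 45
Step 2: Merge E(27) + B(27) = 54
Step 3: Merge C(30) + F(30) = 60
Step 4: Merge (G+D)(45) + (E+B)(54) = 99
Step 5: Merge (C+F)(60) + ((G+D)+(E+B))(99) = 159
Read each symbol's code off the tree from the root (left child = 0, right child = 1).

Codes:
  E: 110 (length 3)
  G: 100 (length 3)
  C: 00 (length 2)
  F: 01 (length 2)
  B: 111 (length 3)
  D: 101 (length 3)
Average code length: 417/159 = 2.6226 bits/symbol


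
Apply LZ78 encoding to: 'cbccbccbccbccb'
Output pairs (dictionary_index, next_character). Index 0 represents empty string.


LZ78 encoding steps:
Dictionary: {0: ''}
Step 1: w='' (idx 0), next='c' -> output (0, 'c'), add 'c' as idx 1
Step 2: w='' (idx 0), next='b' -> output (0, 'b'), add 'b' as idx 2
Step 3: w='c' (idx 1), next='c' -> output (1, 'c'), add 'cc' as idx 3
Step 4: w='b' (idx 2), next='c' -> output (2, 'c'), add 'bc' as idx 4
Step 5: w='c' (idx 1), next='b' -> output (1, 'b'), add 'cb' as idx 5
Step 6: w='cc' (idx 3), next='b' -> output (3, 'b'), add 'ccb' as idx 6
Step 7: w='ccb' (idx 6), end of input -> output (6, '')


Encoded: [(0, 'c'), (0, 'b'), (1, 'c'), (2, 'c'), (1, 'b'), (3, 'b'), (6, '')]


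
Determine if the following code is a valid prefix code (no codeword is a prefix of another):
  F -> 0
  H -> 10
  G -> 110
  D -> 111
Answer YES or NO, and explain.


Checking each pair (does one codeword prefix another?):
  F='0' vs H='10': no prefix
  F='0' vs G='110': no prefix
  F='0' vs D='111': no prefix
  H='10' vs F='0': no prefix
  H='10' vs G='110': no prefix
  H='10' vs D='111': no prefix
  G='110' vs F='0': no prefix
  G='110' vs H='10': no prefix
  G='110' vs D='111': no prefix
  D='111' vs F='0': no prefix
  D='111' vs H='10': no prefix
  D='111' vs G='110': no prefix
No violation found over all pairs.

YES -- this is a valid prefix code. No codeword is a prefix of any other codeword.


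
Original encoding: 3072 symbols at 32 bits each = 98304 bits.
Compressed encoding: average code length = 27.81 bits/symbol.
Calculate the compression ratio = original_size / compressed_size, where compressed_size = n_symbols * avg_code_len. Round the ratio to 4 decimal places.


original_size = n_symbols * orig_bits = 3072 * 32 = 98304 bits
compressed_size = n_symbols * avg_code_len = 3072 * 27.81 = 85432.32 bits
ratio = original_size / compressed_size = 98304 / 85432.32 = 1.1507

Compression ratio = 1.1507


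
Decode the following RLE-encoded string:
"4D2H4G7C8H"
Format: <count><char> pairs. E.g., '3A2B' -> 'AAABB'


Expanding each <count><char> pair:
  4D -> 'DDDD'
  2H -> 'HH'
  4G -> 'GGGG'
  7C -> 'CCCCCCC'
  8H -> 'HHHHHHHH'

Decoded = DDDDHHGGGGCCCCCCCHHHHHHHH


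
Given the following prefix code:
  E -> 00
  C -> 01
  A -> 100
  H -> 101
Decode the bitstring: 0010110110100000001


Decoding step by step:
Bits 00 -> E
Bits 101 -> H
Bits 101 -> H
Bits 101 -> H
Bits 00 -> E
Bits 00 -> E
Bits 00 -> E
Bits 01 -> C


Decoded message: EHHHEEEC


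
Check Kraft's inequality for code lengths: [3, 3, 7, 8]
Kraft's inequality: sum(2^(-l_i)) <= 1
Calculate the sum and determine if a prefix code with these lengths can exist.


Sum = 2^(-3) + 2^(-3) + 2^(-7) + 2^(-8)
    = 0.125 + 0.125 + 0.0078125 + 0.00390625
    = 67/256 = 0.26171875
Since 0.26171875 <= 1, Kraft's inequality IS satisfied.
A prefix code with these lengths CAN exist.

Kraft sum = 0.26171875. Satisfied.


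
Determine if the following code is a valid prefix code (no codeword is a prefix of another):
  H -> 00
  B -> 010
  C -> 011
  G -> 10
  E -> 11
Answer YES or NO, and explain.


Checking each pair (does one codeword prefix another?):
  H='00' vs B='010': no prefix
  H='00' vs C='011': no prefix
  H='00' vs G='10': no prefix
  H='00' vs E='11': no prefix
  B='010' vs H='00': no prefix
  B='010' vs C='011': no prefix
  B='010' vs G='10': no prefix
  B='010' vs E='11': no prefix
  C='011' vs H='00': no prefix
  C='011' vs B='010': no prefix
  C='011' vs G='10': no prefix
  C='011' vs E='11': no prefix
  G='10' vs H='00': no prefix
  G='10' vs B='010': no prefix
  G='10' vs C='011': no prefix
  G='10' vs E='11': no prefix
  E='11' vs H='00': no prefix
  E='11' vs B='010': no prefix
  E='11' vs C='011': no prefix
  E='11' vs G='10': no prefix
No violation found over all pairs.

YES -- this is a valid prefix code. No codeword is a prefix of any other codeword.


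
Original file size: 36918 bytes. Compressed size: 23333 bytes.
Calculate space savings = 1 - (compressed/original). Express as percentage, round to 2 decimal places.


ratio = compressed/original = 23333/36918 = 0.632022
savings = 1 - ratio = 1 - 0.632022 = 0.367978
as a percentage: 0.367978 * 100 = 36.8%

Space savings = 1 - 23333/36918 = 36.8%


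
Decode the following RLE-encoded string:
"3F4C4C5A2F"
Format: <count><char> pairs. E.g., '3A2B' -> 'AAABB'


Expanding each <count><char> pair:
  3F -> 'FFF'
  4C -> 'CCCC'
  4C -> 'CCCC'
  5A -> 'AAAAA'
  2F -> 'FF'

Decoded = FFFCCCCCCCCAAAAAFF


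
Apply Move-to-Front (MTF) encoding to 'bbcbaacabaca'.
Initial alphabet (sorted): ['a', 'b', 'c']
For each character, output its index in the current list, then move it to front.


MTF encoding:
'b': index 1 in ['a', 'b', 'c'] -> ['b', 'a', 'c']
'b': index 0 in ['b', 'a', 'c'] -> ['b', 'a', 'c']
'c': index 2 in ['b', 'a', 'c'] -> ['c', 'b', 'a']
'b': index 1 in ['c', 'b', 'a'] -> ['b', 'c', 'a']
'a': index 2 in ['b', 'c', 'a'] -> ['a', 'b', 'c']
'a': index 0 in ['a', 'b', 'c'] -> ['a', 'b', 'c']
'c': index 2 in ['a', 'b', 'c'] -> ['c', 'a', 'b']
'a': index 1 in ['c', 'a', 'b'] -> ['a', 'c', 'b']
'b': index 2 in ['a', 'c', 'b'] -> ['b', 'a', 'c']
'a': index 1 in ['b', 'a', 'c'] -> ['a', 'b', 'c']
'c': index 2 in ['a', 'b', 'c'] -> ['c', 'a', 'b']
'a': index 1 in ['c', 'a', 'b'] -> ['a', 'c', 'b']


Output: [1, 0, 2, 1, 2, 0, 2, 1, 2, 1, 2, 1]


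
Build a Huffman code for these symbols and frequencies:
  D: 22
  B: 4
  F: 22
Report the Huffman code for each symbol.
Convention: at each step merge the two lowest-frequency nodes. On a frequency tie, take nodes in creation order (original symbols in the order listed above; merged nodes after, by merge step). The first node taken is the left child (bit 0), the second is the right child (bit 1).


Huffman tree construction:
Step 1: Merge B(4) + D(22) = 26
Step 2: Merge F(22) + (B+D)(26) = 48
Read each symbol's code off the tree from the root (left child = 0, right child = 1).

Codes:
  D: 11 (length 2)
  B: 10 (length 2)
  F: 0 (length 1)
Average code length: 74/48 = 1.5417 bits/symbol


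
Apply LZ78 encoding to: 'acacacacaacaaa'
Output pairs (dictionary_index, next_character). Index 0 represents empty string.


LZ78 encoding steps:
Dictionary: {0: ''}
Step 1: w='' (idx 0), next='a' -> output (0, 'a'), add 'a' as idx 1
Step 2: w='' (idx 0), next='c' -> output (0, 'c'), add 'c' as idx 2
Step 3: w='a' (idx 1), next='c' -> output (1, 'c'), add 'ac' as idx 3
Step 4: w='ac' (idx 3), next='a' -> output (3, 'a'), add 'aca' as idx 4
Step 5: w='c' (idx 2), next='a' -> output (2, 'a'), add 'ca' as idx 5
Step 6: w='aca' (idx 4), next='a' -> output (4, 'a'), add 'acaa' as idx 6
Step 7: w='a' (idx 1), end of input -> output (1, '')


Encoded: [(0, 'a'), (0, 'c'), (1, 'c'), (3, 'a'), (2, 'a'), (4, 'a'), (1, '')]


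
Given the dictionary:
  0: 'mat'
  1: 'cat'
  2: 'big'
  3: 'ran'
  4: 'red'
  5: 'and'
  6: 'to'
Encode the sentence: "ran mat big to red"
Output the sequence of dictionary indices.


Look up each word in the dictionary:
  'ran' -> 3
  'mat' -> 0
  'big' -> 2
  'to' -> 6
  'red' -> 4

Encoded: [3, 0, 2, 6, 4]


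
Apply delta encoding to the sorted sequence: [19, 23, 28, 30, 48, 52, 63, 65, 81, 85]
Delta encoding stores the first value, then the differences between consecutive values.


First value: 19
Deltas:
  23 - 19 = 4
  28 - 23 = 5
  30 - 28 = 2
  48 - 30 = 18
  52 - 48 = 4
  63 - 52 = 11
  65 - 63 = 2
  81 - 65 = 16
  85 - 81 = 4


Delta encoded: [19, 4, 5, 2, 18, 4, 11, 2, 16, 4]


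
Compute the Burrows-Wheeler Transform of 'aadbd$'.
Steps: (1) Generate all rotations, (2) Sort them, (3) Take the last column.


Rotations (sorted):
  0: $aadbd -> last char: d
  1: aadbd$ -> last char: $
  2: adbd$a -> last char: a
  3: bd$aad -> last char: d
  4: d$aadb -> last char: b
  5: dbd$aa -> last char: a


BWT = d$adba


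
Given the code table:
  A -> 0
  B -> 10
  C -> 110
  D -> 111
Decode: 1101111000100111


Decoding:
110 -> C
111 -> D
10 -> B
0 -> A
0 -> A
10 -> B
0 -> A
111 -> D


Result: CDBAABAD


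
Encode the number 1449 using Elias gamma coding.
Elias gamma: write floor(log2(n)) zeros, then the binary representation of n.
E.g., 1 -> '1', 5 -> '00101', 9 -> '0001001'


num_bits = floor(log2(1449)) + 1 = 11
leading_zeros = num_bits - 1 = 10
binary(1449) = 10110101001

Elias gamma(1449) = '0000000000' + '10110101001' = 000000000010110101001 (21 bits)


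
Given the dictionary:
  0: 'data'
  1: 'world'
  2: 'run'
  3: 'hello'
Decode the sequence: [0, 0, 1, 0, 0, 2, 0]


Look up each index in the dictionary:
  0 -> 'data'
  0 -> 'data'
  1 -> 'world'
  0 -> 'data'
  0 -> 'data'
  2 -> 'run'
  0 -> 'data'

Decoded: "data data world data data run data"


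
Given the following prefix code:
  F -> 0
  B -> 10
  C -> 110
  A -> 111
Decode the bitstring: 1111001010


Decoding step by step:
Bits 111 -> A
Bits 10 -> B
Bits 0 -> F
Bits 10 -> B
Bits 10 -> B


Decoded message: ABFBB


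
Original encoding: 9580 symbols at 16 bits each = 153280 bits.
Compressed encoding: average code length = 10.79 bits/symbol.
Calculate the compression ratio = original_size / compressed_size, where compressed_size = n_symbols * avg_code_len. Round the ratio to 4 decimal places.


original_size = n_symbols * orig_bits = 9580 * 16 = 153280 bits
compressed_size = n_symbols * avg_code_len = 9580 * 10.79 = 103368.2 bits
ratio = original_size / compressed_size = 153280 / 103368.2 = 1.4829

Compression ratio = 1.4829


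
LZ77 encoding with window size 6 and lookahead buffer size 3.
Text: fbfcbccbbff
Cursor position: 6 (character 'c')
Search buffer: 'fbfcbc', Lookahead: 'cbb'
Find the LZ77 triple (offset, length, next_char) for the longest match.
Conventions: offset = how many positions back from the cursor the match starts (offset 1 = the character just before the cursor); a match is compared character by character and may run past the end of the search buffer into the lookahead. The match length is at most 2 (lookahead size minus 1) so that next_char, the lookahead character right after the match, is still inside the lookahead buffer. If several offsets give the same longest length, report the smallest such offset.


Try each offset into the search buffer:
  offset=1 (pos 5, char 'c'): match length 1
  offset=2 (pos 4, char 'b'): match length 0
  offset=3 (pos 3, char 'c'): match length 2
  offset=4 (pos 2, char 'f'): match length 0
  offset=5 (pos 1, char 'b'): match length 0
  offset=6 (pos 0, char 'f'): match length 0
Longest match has length 2 at offset 3.
next_char = character at position 6 + 2 = 8 -> 'b'

Best match: offset=3, length=2 (matching 'cb' starting at position 3)
LZ77 triple: (3, 2, 'b')


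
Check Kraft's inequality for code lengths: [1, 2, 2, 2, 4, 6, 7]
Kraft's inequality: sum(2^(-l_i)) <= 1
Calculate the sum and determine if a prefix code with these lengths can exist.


Sum = 2^(-1) + 2^(-2) + 2^(-2) + 2^(-2) + 2^(-4) + 2^(-6) + 2^(-7)
    = 0.5 + 0.25 + 0.25 + 0.25 + 0.0625 + 0.015625 + 0.0078125
    = 171/128 = 1.3359375
Since 1.3359375 > 1, Kraft's inequality is NOT satisfied.
A prefix code with these lengths CANNOT exist.

Kraft sum = 1.3359375. Not satisfied.


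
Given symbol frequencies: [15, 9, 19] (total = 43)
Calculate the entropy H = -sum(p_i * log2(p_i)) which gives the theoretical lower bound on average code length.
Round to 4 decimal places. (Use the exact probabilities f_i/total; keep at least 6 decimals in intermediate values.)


Per-symbol terms -p_i * log2(p_i) with p_i = f_i/43:
  p = 15/43 = 0.348837: log2(p) = -1.519374, -p*log2(p) = 0.530014
  p = 9/43 = 0.209302: log2(p) = -2.256340, -p*log2(p) = 0.472257
  p = 19/43 = 0.441860: log2(p) = -1.178337, -p*log2(p) = 0.520661
H = 0.530014 + 0.472257 + 0.520661 = 1.522932

H = 1.5229 bits/symbol


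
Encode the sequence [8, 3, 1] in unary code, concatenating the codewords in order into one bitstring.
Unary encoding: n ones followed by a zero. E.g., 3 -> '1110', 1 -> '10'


Encode each number as n ones followed by a terminating 0:
  8 -> 111111110 (9 bits)
  3 -> 1110 (4 bits)
  1 -> 10 (2 bits)
Total length = 9 + 4 + 2 = 15 bits.

Unary([8, 3, 1]) = 111111110111010 (15 bits)


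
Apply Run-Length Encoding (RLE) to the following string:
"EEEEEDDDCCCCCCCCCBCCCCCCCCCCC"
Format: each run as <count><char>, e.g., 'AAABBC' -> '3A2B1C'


Scanning runs left to right:
  i=0: run of 'E' x 5 -> '5E'
  i=5: run of 'D' x 3 -> '3D'
  i=8: run of 'C' x 9 -> '9C'
  i=17: run of 'B' x 1 -> '1B'
  i=18: run of 'C' x 11 -> '11C'

RLE = 5E3D9C1B11C


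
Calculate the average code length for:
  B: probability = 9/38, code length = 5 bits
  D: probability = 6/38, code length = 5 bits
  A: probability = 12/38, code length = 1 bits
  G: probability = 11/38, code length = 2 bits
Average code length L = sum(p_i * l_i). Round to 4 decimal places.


Weighted contributions p_i * l_i:
  B: (9/38) * 5 = 45/38
  D: (6/38) * 5 = 30/38
  A: (12/38) * 1 = 12/38
  G: (11/38) * 2 = 22/38
Sum = (45 + 30 + 12 + 22)/38 = 109/38

L = 109/38 = 2.8684 bits/symbol


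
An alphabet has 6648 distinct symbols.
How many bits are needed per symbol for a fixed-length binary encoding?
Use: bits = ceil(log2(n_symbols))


log2(6648) = 12.6987
Bracket: 2^12 = 4096 < 6648 <= 2^13 = 8192
So ceil(log2(6648)) = 13

bits = ceil(log2(6648)) = ceil(12.6987) = 13 bits


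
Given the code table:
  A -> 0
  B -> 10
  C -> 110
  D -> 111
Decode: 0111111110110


Decoding:
0 -> A
111 -> D
111 -> D
110 -> C
110 -> C


Result: ADDCC


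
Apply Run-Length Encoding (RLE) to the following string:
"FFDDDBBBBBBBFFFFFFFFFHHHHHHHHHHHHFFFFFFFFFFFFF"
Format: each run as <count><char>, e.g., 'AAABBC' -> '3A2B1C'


Scanning runs left to right:
  i=0: run of 'F' x 2 -> '2F'
  i=2: run of 'D' x 3 -> '3D'
  i=5: run of 'B' x 7 -> '7B'
  i=12: run of 'F' x 9 -> '9F'
  i=21: run of 'H' x 12 -> '12H'
  i=33: run of 'F' x 13 -> '13F'

RLE = 2F3D7B9F12H13F


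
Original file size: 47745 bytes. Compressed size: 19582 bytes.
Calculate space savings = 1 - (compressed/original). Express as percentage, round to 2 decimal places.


ratio = compressed/original = 19582/47745 = 0.410137
savings = 1 - ratio = 1 - 0.410137 = 0.589863
as a percentage: 0.589863 * 100 = 58.99%

Space savings = 1 - 19582/47745 = 58.99%


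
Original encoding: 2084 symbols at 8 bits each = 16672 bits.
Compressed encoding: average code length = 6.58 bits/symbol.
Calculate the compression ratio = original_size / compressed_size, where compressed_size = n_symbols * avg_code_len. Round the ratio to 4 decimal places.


original_size = n_symbols * orig_bits = 2084 * 8 = 16672 bits
compressed_size = n_symbols * avg_code_len = 2084 * 6.58 = 13712.72 bits
ratio = original_size / compressed_size = 16672 / 13712.72 = 1.2158

Compression ratio = 1.2158


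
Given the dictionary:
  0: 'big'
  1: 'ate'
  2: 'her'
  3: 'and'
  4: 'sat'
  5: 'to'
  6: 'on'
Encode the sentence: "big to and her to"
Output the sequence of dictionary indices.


Look up each word in the dictionary:
  'big' -> 0
  'to' -> 5
  'and' -> 3
  'her' -> 2
  'to' -> 5

Encoded: [0, 5, 3, 2, 5]


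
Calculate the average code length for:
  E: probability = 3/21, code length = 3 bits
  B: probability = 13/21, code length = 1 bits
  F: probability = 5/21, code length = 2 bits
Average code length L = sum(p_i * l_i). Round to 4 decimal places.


Weighted contributions p_i * l_i:
  E: (3/21) * 3 = 9/21
  B: (13/21) * 1 = 13/21
  F: (5/21) * 2 = 10/21
Sum = (9 + 13 + 10)/21 = 32/21

L = 32/21 = 1.5238 bits/symbol


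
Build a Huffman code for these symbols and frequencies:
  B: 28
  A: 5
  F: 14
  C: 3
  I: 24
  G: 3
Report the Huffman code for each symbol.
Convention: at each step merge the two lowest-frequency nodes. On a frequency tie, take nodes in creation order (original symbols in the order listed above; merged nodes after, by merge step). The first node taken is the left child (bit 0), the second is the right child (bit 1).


Huffman tree construction:
Step 1: Merge C(3) + G(3) = 6
Step 2: Merge A(5) + (C+G)(6) = 11
Step 3: Merge (A+(C+G))(11) + F(14) = 25
Step 4: Merge I(24) + ((A+(C+G))+F)(25) = 49
Step 5: Merge B(28) + (I+((A+(C+G))+F))(49) = 77
Read each symbol's code off the tree from the root (left child = 0, right child = 1).

Codes:
  B: 0 (length 1)
  A: 1100 (length 4)
  F: 111 (length 3)
  C: 11010 (length 5)
  I: 10 (length 2)
  G: 11011 (length 5)
Average code length: 168/77 = 2.1818 bits/symbol


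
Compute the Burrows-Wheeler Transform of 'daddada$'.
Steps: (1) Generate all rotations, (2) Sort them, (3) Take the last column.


Rotations (sorted):
  0: $daddada -> last char: a
  1: a$daddad -> last char: d
  2: ada$dadd -> last char: d
  3: addada$d -> last char: d
  4: da$dadda -> last char: a
  5: dada$dad -> last char: d
  6: daddada$ -> last char: $
  7: ddada$da -> last char: a


BWT = adddad$a


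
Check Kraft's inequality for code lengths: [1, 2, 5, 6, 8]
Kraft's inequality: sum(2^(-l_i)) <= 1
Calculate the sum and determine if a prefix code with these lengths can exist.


Sum = 2^(-1) + 2^(-2) + 2^(-5) + 2^(-6) + 2^(-8)
    = 0.5 + 0.25 + 0.03125 + 0.015625 + 0.00390625
    = 205/256 = 0.80078125
Since 0.80078125 <= 1, Kraft's inequality IS satisfied.
A prefix code with these lengths CAN exist.

Kraft sum = 0.80078125. Satisfied.


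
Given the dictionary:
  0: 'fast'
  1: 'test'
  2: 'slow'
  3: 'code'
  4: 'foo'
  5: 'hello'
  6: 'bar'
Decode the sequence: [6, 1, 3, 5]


Look up each index in the dictionary:
  6 -> 'bar'
  1 -> 'test'
  3 -> 'code'
  5 -> 'hello'

Decoded: "bar test code hello"


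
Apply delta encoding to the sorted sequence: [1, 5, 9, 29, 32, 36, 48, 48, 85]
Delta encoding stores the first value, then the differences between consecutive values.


First value: 1
Deltas:
  5 - 1 = 4
  9 - 5 = 4
  29 - 9 = 20
  32 - 29 = 3
  36 - 32 = 4
  48 - 36 = 12
  48 - 48 = 0
  85 - 48 = 37


Delta encoded: [1, 4, 4, 20, 3, 4, 12, 0, 37]


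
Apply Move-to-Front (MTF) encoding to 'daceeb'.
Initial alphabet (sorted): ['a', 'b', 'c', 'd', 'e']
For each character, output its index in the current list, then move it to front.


MTF encoding:
'd': index 3 in ['a', 'b', 'c', 'd', 'e'] -> ['d', 'a', 'b', 'c', 'e']
'a': index 1 in ['d', 'a', 'b', 'c', 'e'] -> ['a', 'd', 'b', 'c', 'e']
'c': index 3 in ['a', 'd', 'b', 'c', 'e'] -> ['c', 'a', 'd', 'b', 'e']
'e': index 4 in ['c', 'a', 'd', 'b', 'e'] -> ['e', 'c', 'a', 'd', 'b']
'e': index 0 in ['e', 'c', 'a', 'd', 'b'] -> ['e', 'c', 'a', 'd', 'b']
'b': index 4 in ['e', 'c', 'a', 'd', 'b'] -> ['b', 'e', 'c', 'a', 'd']


Output: [3, 1, 3, 4, 0, 4]


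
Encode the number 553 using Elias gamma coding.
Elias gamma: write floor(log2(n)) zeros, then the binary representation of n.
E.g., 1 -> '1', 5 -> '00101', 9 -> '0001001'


num_bits = floor(log2(553)) + 1 = 10
leading_zeros = num_bits - 1 = 9
binary(553) = 1000101001

Elias gamma(553) = '000000000' + '1000101001' = 0000000001000101001 (19 bits)


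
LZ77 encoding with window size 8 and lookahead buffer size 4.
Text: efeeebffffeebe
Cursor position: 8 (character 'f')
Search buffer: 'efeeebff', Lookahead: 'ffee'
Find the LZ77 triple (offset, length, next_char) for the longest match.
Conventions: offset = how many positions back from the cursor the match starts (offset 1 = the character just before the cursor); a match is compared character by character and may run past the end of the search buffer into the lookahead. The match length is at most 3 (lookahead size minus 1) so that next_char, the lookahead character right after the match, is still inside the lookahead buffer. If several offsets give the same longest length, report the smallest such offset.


Try each offset into the search buffer:
  offset=1 (pos 7, char 'f'): match length 2
  offset=2 (pos 6, char 'f'): match length 2
  offset=3 (pos 5, char 'b'): match length 0
  offset=4 (pos 4, char 'e'): match length 0
  offset=5 (pos 3, char 'e'): match length 0
  offset=6 (pos 2, char 'e'): match length 0
  offset=7 (pos 1, char 'f'): match length 1
  offset=8 (pos 0, char 'e'): match length 0
Longest match has length 2, found at offsets 1, 2; take the smallest, offset 1.
next_char = character at position 8 + 2 = 10 -> 'e'

Best match: offset=1, length=2 (matching 'ff' starting at position 7)
LZ77 triple: (1, 2, 'e')


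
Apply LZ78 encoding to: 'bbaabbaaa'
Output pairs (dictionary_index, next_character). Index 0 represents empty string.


LZ78 encoding steps:
Dictionary: {0: ''}
Step 1: w='' (idx 0), next='b' -> output (0, 'b'), add 'b' as idx 1
Step 2: w='b' (idx 1), next='a' -> output (1, 'a'), add 'ba' as idx 2
Step 3: w='' (idx 0), next='a' -> output (0, 'a'), add 'a' as idx 3
Step 4: w='b' (idx 1), next='b' -> output (1, 'b'), add 'bb' as idx 4
Step 5: w='a' (idx 3), next='a' -> output (3, 'a'), add 'aa' as idx 5
Step 6: w='a' (idx 3), end of input -> output (3, '')


Encoded: [(0, 'b'), (1, 'a'), (0, 'a'), (1, 'b'), (3, 'a'), (3, '')]


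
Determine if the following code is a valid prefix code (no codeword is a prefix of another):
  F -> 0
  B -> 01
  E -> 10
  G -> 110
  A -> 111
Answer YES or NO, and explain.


Checking each pair (does one codeword prefix another?):
  F='0' vs B='01': prefix -- VIOLATION

NO -- this is NOT a valid prefix code. F (0) is a prefix of B (01).


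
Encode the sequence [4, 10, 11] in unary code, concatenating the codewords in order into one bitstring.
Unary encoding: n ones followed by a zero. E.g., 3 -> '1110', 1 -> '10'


Encode each number as n ones followed by a terminating 0:
  4 -> 11110 (5 bits)
  10 -> 11111111110 (11 bits)
  11 -> 111111111110 (12 bits)
Total length = 5 + 11 + 12 = 28 bits.

Unary([4, 10, 11]) = 1111011111111110111111111110 (28 bits)


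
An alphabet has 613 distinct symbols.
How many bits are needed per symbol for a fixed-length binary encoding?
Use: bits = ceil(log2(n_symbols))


log2(613) = 9.2597
Bracket: 2^9 = 512 < 613 <= 2^10 = 1024
So ceil(log2(613)) = 10

bits = ceil(log2(613)) = ceil(9.2597) = 10 bits


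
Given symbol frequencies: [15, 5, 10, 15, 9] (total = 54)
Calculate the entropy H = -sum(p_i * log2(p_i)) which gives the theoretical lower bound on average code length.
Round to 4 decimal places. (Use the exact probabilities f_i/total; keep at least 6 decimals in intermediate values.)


Per-symbol terms -p_i * log2(p_i) with p_i = f_i/54:
  p = 15/54 = 0.277778: log2(p) = -1.847997, -p*log2(p) = 0.513332
  p = 5/54 = 0.092593: log2(p) = -3.432959, -p*log2(p) = 0.317867
  p = 10/54 = 0.185185: log2(p) = -2.432959, -p*log2(p) = 0.450548
  p = 15/54 = 0.277778: log2(p) = -1.847997, -p*log2(p) = 0.513332
  p = 9/54 = 0.166667: log2(p) = -2.584963, -p*log2(p) = 0.430827
H = 0.513332 + 0.317867 + 0.450548 + 0.513332 + 0.430827 = 2.225906

H = 2.2259 bits/symbol


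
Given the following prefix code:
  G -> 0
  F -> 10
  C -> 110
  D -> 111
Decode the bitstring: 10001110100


Decoding step by step:
Bits 10 -> F
Bits 0 -> G
Bits 0 -> G
Bits 111 -> D
Bits 0 -> G
Bits 10 -> F
Bits 0 -> G


Decoded message: FGGDGFG
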